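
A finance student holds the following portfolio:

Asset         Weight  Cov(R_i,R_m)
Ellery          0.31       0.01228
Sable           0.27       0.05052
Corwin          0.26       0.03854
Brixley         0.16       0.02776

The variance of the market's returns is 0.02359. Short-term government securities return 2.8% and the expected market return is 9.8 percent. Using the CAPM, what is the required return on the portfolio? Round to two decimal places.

β_Ellery = 0.01228 / 0.02359 = 0.5206
β_Sable = 0.05052 / 0.02359 = 2.1416
β_Corwin = 0.03854 / 0.02359 = 1.6337
β_Brixley = 0.02776 / 0.02359 = 1.1768
β_P = Σ w_i β_i = 0.31×0.5206 + 0.27×2.1416 + 0.26×1.6337 + 0.16×1.1768 = 1.3527
MRP = 9.8% − 2.8% = 7.00%
E(R_P) = R_f + β_P × MRP = 2.8% + 1.3527 × 7.0% = 12.27%

12.27%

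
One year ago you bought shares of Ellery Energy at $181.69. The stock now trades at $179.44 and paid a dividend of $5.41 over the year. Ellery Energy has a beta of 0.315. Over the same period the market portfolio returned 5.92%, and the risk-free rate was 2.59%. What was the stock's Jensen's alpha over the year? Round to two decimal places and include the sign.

-1.90%

Realised HPR = (P1 + D1 − P0) / P0 = (179.44 + 5.41 − 181.69) / 181.69 = 3.16 / 181.69 = 1.7392%
MRP = 5.92% − 2.59% = 3.33%
CAPM required = R_f + β·MRP = 2.59% + 0.315 × 3.33% = 3.63895%
α = realised − required = 1.7392% − 3.63895% = -1.90%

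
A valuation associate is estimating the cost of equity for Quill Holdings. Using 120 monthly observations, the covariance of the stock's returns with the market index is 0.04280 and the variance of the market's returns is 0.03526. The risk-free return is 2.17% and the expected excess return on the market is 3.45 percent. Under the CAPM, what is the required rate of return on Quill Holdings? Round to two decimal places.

β = Cov(R_i, R_m) / Var(R_m) = 0.04280 / 0.03526 = 1.2138
E(R) = R_f + β × MRP = 2.17% + 1.2138 × 3.45% = 6.36%

6.36%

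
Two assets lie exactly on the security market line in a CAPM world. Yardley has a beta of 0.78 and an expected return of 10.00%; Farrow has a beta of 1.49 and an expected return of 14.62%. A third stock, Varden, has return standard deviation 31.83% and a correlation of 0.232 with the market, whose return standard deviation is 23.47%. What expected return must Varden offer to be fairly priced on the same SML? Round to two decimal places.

MRP = (14.62% − 10.00%) / (1.49 − 0.78) = 6.5070%
R_f = 10.00% − 0.78 × 6.5070% = 4.9245%
β_Varden = ρ·σ_i/σ_m = 0.232 × 31.83 / 23.47 = 0.3146
E(R_Varden) = R_f + β × MRP = 4.9245% + 0.3146 × 6.5070% = 6.97%

6.97%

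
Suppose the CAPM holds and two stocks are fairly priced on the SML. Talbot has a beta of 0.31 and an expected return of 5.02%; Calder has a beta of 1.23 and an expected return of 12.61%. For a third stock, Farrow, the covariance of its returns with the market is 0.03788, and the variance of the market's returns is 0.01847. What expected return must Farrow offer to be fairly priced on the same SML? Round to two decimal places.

19.38%

MRP = (12.61% − 5.02%) / (1.23 − 0.31) = 8.2500%
R_f = 5.02% − 0.31 × 8.2500% = 2.4625%
β_Farrow = Cov / Var(R_m) = 0.03788 / 0.01847 = 2.0509
E(R_Farrow) = R_f + β × MRP = 2.4625% + 2.0509 × 8.2500% = 19.38%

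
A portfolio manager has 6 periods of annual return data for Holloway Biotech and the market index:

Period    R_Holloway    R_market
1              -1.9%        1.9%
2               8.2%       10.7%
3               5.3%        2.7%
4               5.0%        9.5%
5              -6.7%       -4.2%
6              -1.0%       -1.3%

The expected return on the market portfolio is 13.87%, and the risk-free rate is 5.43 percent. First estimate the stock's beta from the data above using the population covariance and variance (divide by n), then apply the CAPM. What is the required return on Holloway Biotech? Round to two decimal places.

12.59%

Mean R_i = (-1.9 + 8.2 + 5.3 + 5.0 − 6.7 − 1.0) / 6 = 1.4833%
Mean R_m = (1.9 + 10.7 + 2.7 + 9.5 − 4.2 − 1.3) / 6 = 3.2167%
Σ(R_i − R̄_i)(R_m − R̄_m) = 146.7517  ⇒  Cov = 146.7517 / 6 = 24.4586
Σ(R_m − R̄_m)² = 172.8883  ⇒  Var(R_m) = 172.8883 / 6 = 28.8147
β = Cov / Var(R_m) = 24.4586 / 28.8147 = 0.8488
MRP = 13.87% − 5.43% = 8.44%
E(R) = R_f + β × MRP = 5.43% + 0.8488 × 8.44% = 12.59%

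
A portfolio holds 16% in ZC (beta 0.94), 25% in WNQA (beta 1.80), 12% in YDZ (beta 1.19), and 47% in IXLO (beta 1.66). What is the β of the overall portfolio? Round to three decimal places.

1.523

β_P = Σ w_i β_i = 0.16×0.94 + 0.25×1.80 + 0.12×1.19 + 0.47×1.66 = 1.5234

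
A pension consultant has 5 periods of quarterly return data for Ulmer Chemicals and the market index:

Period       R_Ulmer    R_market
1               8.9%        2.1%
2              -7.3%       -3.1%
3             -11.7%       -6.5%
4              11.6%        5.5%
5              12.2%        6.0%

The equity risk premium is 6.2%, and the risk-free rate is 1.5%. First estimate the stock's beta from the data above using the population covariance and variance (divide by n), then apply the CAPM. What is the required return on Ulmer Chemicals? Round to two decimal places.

14.15%

Mean R_i = (8.9 − 7.3 − 11.7 + 11.6 + 12.2) / 5 = 2.7400%
Mean R_m = (2.1 − 3.1 − 6.5 + 5.5 + 6.0) / 5 = 0.8000%
Σ(R_i − R̄_i)(R_m − R̄_m) = 243.4100  ⇒  Cov = 243.4100 / 5 = 48.6820
Σ(R_m − R̄_m)² = 119.3200  ⇒  Var(R_m) = 119.3200 / 5 = 23.8640
β = Cov / Var(R_m) = 48.6820 / 23.8640 = 2.0400
E(R) = R_f + β × MRP = 1.5% + 2.0400 × 6.2% = 14.15%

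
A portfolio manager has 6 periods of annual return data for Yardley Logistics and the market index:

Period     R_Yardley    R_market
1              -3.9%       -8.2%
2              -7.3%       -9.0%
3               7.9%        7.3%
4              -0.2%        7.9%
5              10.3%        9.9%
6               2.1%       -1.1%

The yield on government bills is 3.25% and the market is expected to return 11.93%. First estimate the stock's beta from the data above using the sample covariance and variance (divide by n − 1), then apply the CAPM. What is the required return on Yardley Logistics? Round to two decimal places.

Mean R_i = (-3.9 − 7.3 + 7.9 − 0.2 + 10.3 + 2.1) / 6 = 1.4833%
Mean R_m = (-8.2 − 9.0 + 7.3 + 7.9 + 9.9 − 1.1) / 6 = 1.1333%
Σ(R_i − R̄_i)(R_m − R̄_m) = 243.3433  ⇒  Cov = 243.3433 / 5 = 48.6687
Σ(R_m − R̄_m)² = 355.4533  ⇒  Var(R_m) = 355.4533 / 5 = 71.0907
β = Cov / Var(R_m) = 48.6687 / 71.0907 = 0.6846
MRP = 11.93% − 3.25% = 8.68%
E(R) = R_f + β × MRP = 3.25% + 0.6846 × 8.68% = 9.19%

9.19%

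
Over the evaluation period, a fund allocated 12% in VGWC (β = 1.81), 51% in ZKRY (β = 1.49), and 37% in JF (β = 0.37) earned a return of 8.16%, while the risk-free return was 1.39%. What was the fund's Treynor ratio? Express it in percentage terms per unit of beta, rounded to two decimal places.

6.08%

β_P = 0.12×1.81 + 0.51×1.49 + 0.37×0.37 = 1.1140
Treynor = (R_P − R_f) / β_P = (8.16% − 1.39%) / 1.1140 = 6.77% / 1.1140 = 6.08%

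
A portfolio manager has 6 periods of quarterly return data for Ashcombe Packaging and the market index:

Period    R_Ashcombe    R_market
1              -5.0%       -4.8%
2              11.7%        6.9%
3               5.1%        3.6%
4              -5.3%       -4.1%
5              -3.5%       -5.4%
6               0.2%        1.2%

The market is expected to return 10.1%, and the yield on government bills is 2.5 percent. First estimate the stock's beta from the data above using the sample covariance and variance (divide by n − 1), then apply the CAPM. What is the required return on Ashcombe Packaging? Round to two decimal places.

Mean R_i = (-5.0 + 11.7 + 5.1 − 5.3 − 3.5 + 0.2) / 6 = 0.5333%
Mean R_m = (-4.8 + 6.9 + 3.6 − 4.1 − 5.4 + 1.2) / 6 = -0.4333%
Σ(R_i − R̄_i)(R_m − R̄_m) = 165.3467  ⇒  Cov = 165.3467 / 5 = 33.0693
Σ(R_m − R̄_m)² = 129.8933  ⇒  Var(R_m) = 129.8933 / 5 = 25.9787
β = Cov / Var(R_m) = 33.0693 / 25.9787 = 1.2729
MRP = 10.1% − 2.5% = 7.60%
E(R) = R_f + β × MRP = 2.5% + 1.2729 × 7.6% = 12.17%

12.17%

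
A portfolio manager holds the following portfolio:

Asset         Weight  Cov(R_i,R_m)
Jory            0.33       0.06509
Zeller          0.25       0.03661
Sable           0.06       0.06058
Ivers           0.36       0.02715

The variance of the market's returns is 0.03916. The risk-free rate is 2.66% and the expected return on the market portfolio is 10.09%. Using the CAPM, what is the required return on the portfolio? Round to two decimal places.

11.02%

β_Jory = 0.06509 / 0.03916 = 1.6622
β_Zeller = 0.03661 / 0.03916 = 0.9349
β_Sable = 0.06058 / 0.03916 = 1.5470
β_Ivers = 0.02715 / 0.03916 = 0.6933
β_P = Σ w_i β_i = 0.33×1.6622 + 0.25×0.9349 + 0.06×1.5470 + 0.36×0.6933 = 1.1247
MRP = 10.09% − 2.66% = 7.43%
E(R_P) = R_f + β_P × MRP = 2.66% + 1.1247 × 7.43% = 11.02%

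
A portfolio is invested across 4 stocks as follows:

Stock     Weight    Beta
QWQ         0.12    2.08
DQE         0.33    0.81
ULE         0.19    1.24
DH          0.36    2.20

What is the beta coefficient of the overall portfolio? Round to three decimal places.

β_P = Σ w_i β_i = 0.12×2.08 + 0.33×0.81 + 0.19×1.24 + 0.36×2.20 = 1.5445

1.545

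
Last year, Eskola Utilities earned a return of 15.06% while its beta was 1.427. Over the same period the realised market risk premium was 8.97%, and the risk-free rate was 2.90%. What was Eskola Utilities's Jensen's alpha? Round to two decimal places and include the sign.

-0.64%

CAPM benchmark = R_f + β(R_m − R_f) = 2.90% + 1.427 × 8.97% = 15.70019%
α = actual − benchmark = 15.06% − 15.70019% = -0.64%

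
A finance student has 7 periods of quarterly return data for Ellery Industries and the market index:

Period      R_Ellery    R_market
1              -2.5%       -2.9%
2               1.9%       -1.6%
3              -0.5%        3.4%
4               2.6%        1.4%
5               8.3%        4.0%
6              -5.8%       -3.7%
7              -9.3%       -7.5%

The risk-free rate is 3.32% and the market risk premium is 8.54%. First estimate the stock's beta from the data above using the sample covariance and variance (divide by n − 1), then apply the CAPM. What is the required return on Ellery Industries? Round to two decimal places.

13.65%

Mean R_i = (-2.5 + 1.9 − 0.5 + 2.6 + 8.3 − 5.8 − 9.3) / 7 = -0.7571%
Mean R_m = (-2.9 − 1.6 + 3.4 + 1.4 + 4.0 − 3.7 − 7.5) / 7 = -0.9857%
Σ(R_i − R̄_i)(R_m − R̄_m) = 125.3357  ⇒  Cov = 125.3357 / 6 = 20.8893
Σ(R_m − R̄_m)² = 103.6286  ⇒  Var(R_m) = 103.6286 / 6 = 17.2714
β = Cov / Var(R_m) = 20.8893 / 17.2714 = 1.2095
E(R) = R_f + β × MRP = 3.32% + 1.2095 × 8.54% = 13.65%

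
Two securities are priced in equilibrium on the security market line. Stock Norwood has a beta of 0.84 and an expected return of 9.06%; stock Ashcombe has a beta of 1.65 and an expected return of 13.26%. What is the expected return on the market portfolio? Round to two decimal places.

Both satisfy E(R) = R_f + β·MRP, so the slope of the SML is
MRP = (13.26% − 9.06%) / (1.65 − 0.84) = 4.20% / 0.81 = 5.1852%
R_f = E(R_Norwood) − β_Norwood·MRP = 9.06% − 0.84 × 5.1852% = 4.7044%
E(R_m) = R_f + MRP = 4.7044% + 5.1852% = 9.89%

9.89%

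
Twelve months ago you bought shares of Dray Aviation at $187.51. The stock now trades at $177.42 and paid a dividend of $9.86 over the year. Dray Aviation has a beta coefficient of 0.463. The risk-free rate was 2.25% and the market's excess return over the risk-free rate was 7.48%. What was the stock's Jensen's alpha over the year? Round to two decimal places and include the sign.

-5.84%

Realised HPR = (P1 + D1 − P0) / P0 = (177.42 + 9.86 − 187.51) / 187.51 = -0.23 / 187.51 = -0.1227%
CAPM required = R_f + β·MRP = 2.25% + 0.463 × 7.48% = 5.71324%
α = realised − required = -0.1227% − 5.71324% = -5.84%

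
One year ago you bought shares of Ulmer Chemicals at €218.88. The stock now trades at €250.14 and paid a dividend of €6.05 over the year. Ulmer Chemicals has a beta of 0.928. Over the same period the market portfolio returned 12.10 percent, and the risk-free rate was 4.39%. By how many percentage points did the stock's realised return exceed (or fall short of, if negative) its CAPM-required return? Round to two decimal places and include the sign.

Realised HPR = (P1 + D1 − P0) / P0 = (250.14 + 6.05 − 218.88) / 218.88 = 37.31 / 218.88 = 17.0459%
MRP = 12.10% − 4.39% = 7.71%
CAPM required = R_f + β·MRP = 4.39% + 0.928 × 7.71% = 11.54488%
α = realised − required = 17.0459% − 11.54488% = +5.50%

+5.50%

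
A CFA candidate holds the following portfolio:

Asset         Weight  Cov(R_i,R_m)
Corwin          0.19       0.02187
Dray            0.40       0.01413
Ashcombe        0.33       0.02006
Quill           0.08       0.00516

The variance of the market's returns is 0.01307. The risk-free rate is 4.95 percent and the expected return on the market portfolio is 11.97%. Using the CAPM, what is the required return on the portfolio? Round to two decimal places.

13.99%

β_Corwin = 0.02187 / 0.01307 = 1.6733
β_Dray = 0.01413 / 0.01307 = 1.0811
β_Ashcombe = 0.02006 / 0.01307 = 1.5348
β_Quill = 0.00516 / 0.01307 = 0.3948
β_P = Σ w_i β_i = 0.19×1.6733 + 0.40×1.0811 + 0.33×1.5348 + 0.08×0.3948 = 1.2884
MRP = 11.97% − 4.95% = 7.02%
E(R_P) = R_f + β_P × MRP = 4.95% + 1.2884 × 7.02% = 13.99%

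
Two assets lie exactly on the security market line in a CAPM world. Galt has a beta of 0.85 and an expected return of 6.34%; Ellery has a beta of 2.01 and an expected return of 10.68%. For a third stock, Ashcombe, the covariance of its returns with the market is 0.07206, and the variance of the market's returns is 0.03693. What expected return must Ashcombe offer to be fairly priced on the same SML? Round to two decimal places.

10.46%

MRP = (10.68% − 6.34%) / (2.01 − 0.85) = 3.7414%
R_f = 6.34% − 0.85 × 3.7414% = 3.1598%
β_Ashcombe = Cov / Var(R_m) = 0.07206 / 0.03693 = 1.9513
E(R_Ashcombe) = R_f + β × MRP = 3.1598% + 1.9513 × 3.7414% = 10.46%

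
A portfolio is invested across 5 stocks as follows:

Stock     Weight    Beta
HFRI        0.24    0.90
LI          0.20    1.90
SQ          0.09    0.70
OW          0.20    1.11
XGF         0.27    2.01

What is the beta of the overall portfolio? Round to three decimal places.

β_P = Σ w_i β_i = 0.24×0.90 + 0.20×1.90 + 0.09×0.70 + 0.20×1.11 + 0.27×2.01 = 1.4237

1.424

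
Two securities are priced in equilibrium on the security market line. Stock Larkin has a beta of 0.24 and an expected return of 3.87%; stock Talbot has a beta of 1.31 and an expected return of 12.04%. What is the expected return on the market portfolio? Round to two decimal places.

Both satisfy E(R) = R_f + β·MRP, so the slope of the SML is
MRP = (12.04% − 3.87%) / (1.31 − 0.24) = 8.17% / 1.07 = 7.6355%
R_f = E(R_Larkin) − β_Larkin·MRP = 3.87% − 0.24 × 7.6355% = 2.0375%
E(R_m) = R_f + MRP = 2.0375% + 7.6355% = 9.67%

9.67%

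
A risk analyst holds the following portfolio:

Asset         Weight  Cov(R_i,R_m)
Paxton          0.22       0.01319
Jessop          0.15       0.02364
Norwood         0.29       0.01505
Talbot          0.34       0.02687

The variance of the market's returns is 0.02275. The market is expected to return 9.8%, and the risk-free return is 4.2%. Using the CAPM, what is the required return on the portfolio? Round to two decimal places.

9.11%

β_Paxton = 0.01319 / 0.02275 = 0.5798
β_Jessop = 0.02364 / 0.02275 = 1.0391
β_Norwood = 0.01505 / 0.02275 = 0.6615
β_Talbot = 0.02687 / 0.02275 = 1.1811
β_P = Σ w_i β_i = 0.22×0.5798 + 0.15×1.0391 + 0.29×0.6615 + 0.34×1.1811 = 0.8768
MRP = 9.8% − 4.2% = 5.60%
E(R_P) = R_f + β_P × MRP = 4.2% + 0.8768 × 5.6% = 9.11%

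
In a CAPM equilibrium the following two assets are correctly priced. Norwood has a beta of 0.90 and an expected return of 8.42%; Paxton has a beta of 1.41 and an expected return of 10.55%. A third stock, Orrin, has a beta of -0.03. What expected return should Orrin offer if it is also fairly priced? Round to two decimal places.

MRP (SML slope) = (10.55% − 8.42%) / (1.41 − 0.90) = 2.13% / 0.51 = 4.1765%
R_f (intercept) = 8.42% − 0.90 × 4.1765% = 4.6612%
E(R_Orrin) = R_f + β × MRP = 4.6612% + -0.03 × 4.1765% = 4.54%

4.54%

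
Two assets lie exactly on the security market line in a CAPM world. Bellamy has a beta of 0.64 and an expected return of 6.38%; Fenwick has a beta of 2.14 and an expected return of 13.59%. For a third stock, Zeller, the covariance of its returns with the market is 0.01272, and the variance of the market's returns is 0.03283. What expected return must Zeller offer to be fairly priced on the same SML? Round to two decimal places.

5.17%

MRP = (13.59% − 6.38%) / (2.14 − 0.64) = 4.8067%
R_f = 6.38% − 0.64 × 4.8067% = 3.3037%
β_Zeller = Cov / Var(R_m) = 0.01272 / 0.03283 = 0.3875
E(R_Zeller) = R_f + β × MRP = 3.3037% + 0.3875 × 4.8067% = 5.17%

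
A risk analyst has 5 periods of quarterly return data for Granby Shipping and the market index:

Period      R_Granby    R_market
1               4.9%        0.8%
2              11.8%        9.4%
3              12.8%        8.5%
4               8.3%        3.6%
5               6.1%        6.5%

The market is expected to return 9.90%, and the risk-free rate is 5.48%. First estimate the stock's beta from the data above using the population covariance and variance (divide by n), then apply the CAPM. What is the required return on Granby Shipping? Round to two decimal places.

Mean R_i = (4.9 + 11.8 + 12.8 + 8.3 + 6.1) / 5 = 8.7800%
Mean R_m = (0.8 + 9.4 + 8.5 + 3.6 + 6.5) / 5 = 5.7600%
Σ(R_i − R̄_i)(R_m − R̄_m) = 40.3060  ⇒  Cov = 40.3060 / 5 = 8.0612
Σ(R_m − R̄_m)² = 50.5720  ⇒  Var(R_m) = 50.5720 / 5 = 10.1144
β = Cov / Var(R_m) = 8.0612 / 10.1144 = 0.7970
MRP = 9.90% − 5.48% = 4.42%
E(R) = R_f + β × MRP = 5.48% + 0.7970 × 4.42% = 9.00%

9.00%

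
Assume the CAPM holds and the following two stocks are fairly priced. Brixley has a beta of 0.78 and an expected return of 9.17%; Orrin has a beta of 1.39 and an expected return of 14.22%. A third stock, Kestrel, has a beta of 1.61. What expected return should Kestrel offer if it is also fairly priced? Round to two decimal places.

MRP (SML slope) = (14.22% − 9.17%) / (1.39 − 0.78) = 5.05% / 0.61 = 8.2787%
R_f (intercept) = 9.17% − 0.78 × 8.2787% = 2.7126%
E(R_Kestrel) = R_f + β × MRP = 2.7126% + 1.61 × 8.2787% = 16.04%

16.04%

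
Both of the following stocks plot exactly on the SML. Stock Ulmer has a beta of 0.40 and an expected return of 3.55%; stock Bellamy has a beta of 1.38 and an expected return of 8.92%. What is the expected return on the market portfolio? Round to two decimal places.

6.84%

Both satisfy E(R) = R_f + β·MRP, so the slope of the SML is
MRP = (8.92% − 3.55%) / (1.38 − 0.40) = 5.37% / 0.98 = 5.4796%
R_f = E(R_Ulmer) − β_Ulmer·MRP = 3.55% − 0.40 × 5.4796% = 1.3582%
E(R_m) = R_f + MRP = 1.3582% + 5.4796% = 6.84%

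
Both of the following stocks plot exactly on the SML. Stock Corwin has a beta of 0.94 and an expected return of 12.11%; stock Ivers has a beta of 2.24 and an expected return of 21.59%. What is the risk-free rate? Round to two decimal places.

5.26%

Both satisfy E(R) = R_f + β·MRP, so the slope of the SML is
MRP = (21.59% − 12.11%) / (2.24 − 0.94) = 9.48% / 1.30 = 7.2923%
R_f = E(R_Corwin) − β_Corwin·MRP = 12.11% − 0.94 × 7.2923% = 5.2552%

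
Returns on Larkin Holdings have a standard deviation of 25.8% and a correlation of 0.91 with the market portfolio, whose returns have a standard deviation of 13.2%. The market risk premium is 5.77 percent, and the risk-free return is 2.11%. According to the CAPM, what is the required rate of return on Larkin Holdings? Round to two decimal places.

12.37%

β = ρ × σ_i / σ_m = 0.91 × 25.8% / 13.2% = 1.7786
E(R) = 2.11% + 1.7786 × 5.77% = 12.37%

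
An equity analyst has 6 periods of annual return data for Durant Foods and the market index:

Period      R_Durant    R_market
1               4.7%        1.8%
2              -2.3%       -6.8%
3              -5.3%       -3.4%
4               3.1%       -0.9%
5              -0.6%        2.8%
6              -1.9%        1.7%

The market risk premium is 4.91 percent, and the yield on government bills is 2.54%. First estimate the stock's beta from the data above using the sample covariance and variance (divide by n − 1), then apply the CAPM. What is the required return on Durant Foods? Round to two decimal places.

Mean R_i = (4.7 − 2.3 − 5.3 + 3.1 − 0.6 − 1.9) / 6 = -0.3833%
Mean R_m = (1.8 − 6.8 − 3.4 − 0.9 + 2.8 + 1.7) / 6 = -0.8000%
Σ(R_i − R̄_i)(R_m − R̄_m) = 32.5800  ⇒  Cov = 32.5800 / 5 = 6.5160
Σ(R_m − R̄_m)² = 68.7400  ⇒  Var(R_m) = 68.7400 / 5 = 13.7480
β = Cov / Var(R_m) = 6.5160 / 13.7480 = 0.4740
E(R) = R_f + β × MRP = 2.54% + 0.4740 × 4.91% = 4.87%

4.87%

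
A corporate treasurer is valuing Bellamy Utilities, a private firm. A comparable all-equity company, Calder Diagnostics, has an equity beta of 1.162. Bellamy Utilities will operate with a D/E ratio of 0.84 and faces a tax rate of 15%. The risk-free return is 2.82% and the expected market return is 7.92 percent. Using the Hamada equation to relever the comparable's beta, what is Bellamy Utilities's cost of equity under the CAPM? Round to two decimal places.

12.98%

β_L = β_U × [1 + (1 − t)(D/E)] = 1.162 × [1 + (1 − 0.15) × 0.84]
    = 1.162 × [1 + 0.85 × 0.84] = 1.162 × 1.7140 = 1.9917
MRP = 7.92% − 2.82% = 5.10%
E(R) = R_f + β_L × MRP = 2.82% + 1.9917 × 5.10% = 12.98%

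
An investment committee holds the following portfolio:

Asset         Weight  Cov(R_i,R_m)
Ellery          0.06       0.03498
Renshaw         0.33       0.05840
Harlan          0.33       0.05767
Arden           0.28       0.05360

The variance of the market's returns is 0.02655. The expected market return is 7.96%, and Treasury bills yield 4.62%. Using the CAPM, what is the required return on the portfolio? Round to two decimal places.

11.59%

β_Ellery = 0.03498 / 0.02655 = 1.3175
β_Renshaw = 0.05840 / 0.02655 = 2.1996
β_Harlan = 0.05767 / 0.02655 = 2.1721
β_Arden = 0.05360 / 0.02655 = 2.0188
β_P = Σ w_i β_i = 0.06×1.3175 + 0.33×2.1996 + 0.33×2.1721 + 0.28×2.0188 = 2.0870
MRP = 7.96% − 4.62% = 3.34%
E(R_P) = R_f + β_P × MRP = 4.62% + 2.0870 × 3.34% = 11.59%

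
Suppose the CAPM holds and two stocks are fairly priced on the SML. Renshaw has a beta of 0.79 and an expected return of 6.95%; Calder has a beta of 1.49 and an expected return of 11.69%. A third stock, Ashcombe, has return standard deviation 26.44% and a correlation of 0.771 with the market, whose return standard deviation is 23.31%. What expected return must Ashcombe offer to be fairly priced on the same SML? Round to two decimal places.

MRP = (11.69% − 6.95%) / (1.49 − 0.79) = 6.7714%
R_f = 6.95% − 0.79 × 6.7714% = 1.6006%
β_Ashcombe = ρ·σ_i/σ_m = 0.771 × 26.44 / 23.31 = 0.8745
E(R_Ashcombe) = R_f + β × MRP = 1.6006% + 0.8745 × 6.7714% = 7.52%

7.52%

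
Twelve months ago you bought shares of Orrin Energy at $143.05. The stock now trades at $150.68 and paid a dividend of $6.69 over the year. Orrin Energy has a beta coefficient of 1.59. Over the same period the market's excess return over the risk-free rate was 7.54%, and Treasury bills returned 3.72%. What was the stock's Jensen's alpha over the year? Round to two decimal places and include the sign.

-5.70%

Realised HPR = (P1 + D1 − P0) / P0 = (150.68 + 6.69 − 143.05) / 143.05 = 14.32 / 143.05 = 10.0105%
CAPM required = R_f + β·MRP = 3.72% + 1.59 × 7.54% = 15.7086%
α = realised − required = 10.0105% − 15.7086% = -5.70%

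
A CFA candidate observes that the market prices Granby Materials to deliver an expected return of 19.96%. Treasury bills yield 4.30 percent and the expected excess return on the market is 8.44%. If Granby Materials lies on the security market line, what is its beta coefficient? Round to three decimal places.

1.855

β = (E(R) − R_f) / MRP = (19.96% − 4.30%) / 8.44% = 15.66% / 8.44% = 1.855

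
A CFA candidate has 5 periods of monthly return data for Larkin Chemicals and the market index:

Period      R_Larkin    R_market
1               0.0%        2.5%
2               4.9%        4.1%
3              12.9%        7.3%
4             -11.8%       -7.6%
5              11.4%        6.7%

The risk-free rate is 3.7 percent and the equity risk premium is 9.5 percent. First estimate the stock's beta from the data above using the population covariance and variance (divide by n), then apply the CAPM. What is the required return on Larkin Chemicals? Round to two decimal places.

19.08%

Mean R_i = (0.0 + 4.9 + 12.9 − 11.8 + 11.4) / 5 = 3.4800%
Mean R_m = (2.5 + 4.1 + 7.3 − 7.6 + 6.7) / 5 = 2.6000%
Σ(R_i − R̄_i)(R_m − R̄_m) = 235.0800  ⇒  Cov = 235.0800 / 5 = 47.0160
Σ(R_m − R̄_m)² = 145.2000  ⇒  Var(R_m) = 145.2000 / 5 = 29.0400
β = Cov / Var(R_m) = 47.0160 / 29.0400 = 1.6190
E(R) = R_f + β × MRP = 3.7% + 1.6190 × 9.5% = 19.08%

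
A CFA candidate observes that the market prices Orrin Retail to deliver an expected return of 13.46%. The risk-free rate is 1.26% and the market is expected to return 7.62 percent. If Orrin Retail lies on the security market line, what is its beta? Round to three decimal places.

MRP = 7.62% − 1.26% = 6.36%
β = (E(R) − R_f) / MRP = (13.46% − 1.26%) / 6.36% = 12.20% / 6.36% = 1.918

1.918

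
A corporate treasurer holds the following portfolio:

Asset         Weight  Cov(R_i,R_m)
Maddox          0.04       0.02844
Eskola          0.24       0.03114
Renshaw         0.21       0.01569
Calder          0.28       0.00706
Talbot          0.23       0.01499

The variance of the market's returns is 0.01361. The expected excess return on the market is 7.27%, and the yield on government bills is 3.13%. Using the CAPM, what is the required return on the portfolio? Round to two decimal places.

12.39%

β_Maddox = 0.02844 / 0.01361 = 2.0896
β_Eskola = 0.03114 / 0.01361 = 2.2880
β_Renshaw = 0.01569 / 0.01361 = 1.1528
β_Calder = 0.00706 / 0.01361 = 0.5187
β_Talbot = 0.01499 / 0.01361 = 1.1014
β_P = Σ w_i β_i = 0.04×2.0896 + 0.24×2.2880 + 0.21×1.1528 + 0.28×0.5187 + 0.23×1.1014 = 1.2734
E(R_P) = R_f + β_P × MRP = 3.13% + 1.2734 × 7.27% = 12.39%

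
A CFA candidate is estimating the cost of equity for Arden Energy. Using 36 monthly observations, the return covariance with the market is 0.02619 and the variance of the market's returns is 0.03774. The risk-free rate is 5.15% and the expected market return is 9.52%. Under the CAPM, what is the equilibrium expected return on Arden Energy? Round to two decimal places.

β = Cov(R_i, R_m) / Var(R_m) = 0.02619 / 0.03774 = 0.6940
MRP = 9.52% − 5.15% = 4.37%
E(R) = R_f + β × MRP = 5.15% + 0.6940 × 4.37% = 8.18%

8.18%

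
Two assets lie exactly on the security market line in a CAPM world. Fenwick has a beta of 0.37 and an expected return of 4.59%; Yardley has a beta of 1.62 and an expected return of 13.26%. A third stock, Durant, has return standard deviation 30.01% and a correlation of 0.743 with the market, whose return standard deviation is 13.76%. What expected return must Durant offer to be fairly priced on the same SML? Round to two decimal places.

13.26%

MRP = (13.26% − 4.59%) / (1.62 − 0.37) = 6.9360%
R_f = 4.59% − 0.37 × 6.9360% = 2.0237%
β_Durant = ρ·σ_i/σ_m = 0.743 × 30.01 / 13.76 = 1.6205
E(R_Durant) = R_f + β × MRP = 2.0237% + 1.6205 × 6.9360% = 13.26%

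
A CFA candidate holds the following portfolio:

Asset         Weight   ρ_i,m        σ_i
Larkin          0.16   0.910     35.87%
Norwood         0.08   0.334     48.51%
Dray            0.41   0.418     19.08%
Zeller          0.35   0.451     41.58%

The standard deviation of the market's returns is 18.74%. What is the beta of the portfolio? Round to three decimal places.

β_Larkin = 0.910 × 35.87% / 18.74% = 1.7418
β_Norwood = 0.334 × 48.51% / 18.74% = 0.8646
β_Dray = 0.418 × 19.08% / 18.74% = 0.4256
β_Zeller = 0.451 × 41.58% / 18.74% = 1.0007
β_P = Σ w_i β_i = 0.16×1.7418 + 0.08×0.8646 + 0.41×0.4256 + 0.35×1.0007 = 0.8726

0.873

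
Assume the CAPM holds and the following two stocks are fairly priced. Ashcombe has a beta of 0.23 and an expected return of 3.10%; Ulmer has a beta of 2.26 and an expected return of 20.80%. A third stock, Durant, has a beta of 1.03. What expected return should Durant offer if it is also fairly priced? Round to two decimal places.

10.08%

MRP (SML slope) = (20.80% − 3.10%) / (2.26 − 0.23) = 17.70% / 2.03 = 8.7192%
R_f (intercept) = 3.10% − 0.23 × 8.7192% = 1.0946%
E(R_Durant) = R_f + β × MRP = 1.0946% + 1.03 × 8.7192% = 10.08%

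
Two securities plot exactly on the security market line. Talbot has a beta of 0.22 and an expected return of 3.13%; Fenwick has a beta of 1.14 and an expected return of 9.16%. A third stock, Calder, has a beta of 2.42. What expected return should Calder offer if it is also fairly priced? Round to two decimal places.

17.55%

MRP (SML slope) = (9.16% − 3.13%) / (1.14 − 0.22) = 6.03% / 0.92 = 6.5543%
R_f (intercept) = 3.13% − 0.22 × 6.5543% = 1.6881%
E(R_Calder) = R_f + β × MRP = 1.6881% + 2.42 × 6.5543% = 17.55%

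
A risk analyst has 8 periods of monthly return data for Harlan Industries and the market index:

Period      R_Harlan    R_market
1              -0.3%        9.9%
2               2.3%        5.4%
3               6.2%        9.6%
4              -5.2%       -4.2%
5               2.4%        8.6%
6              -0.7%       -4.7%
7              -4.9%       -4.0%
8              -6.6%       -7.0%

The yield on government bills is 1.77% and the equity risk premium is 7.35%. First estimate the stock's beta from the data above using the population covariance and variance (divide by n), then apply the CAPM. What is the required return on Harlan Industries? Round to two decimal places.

Mean R_i = (-0.3 + 2.3 + 6.2 − 5.2 + 2.4 − 0.7 − 4.9 − 6.6) / 8 = -0.8500%
Mean R_m = (9.9 + 5.4 + 9.6 − 4.2 + 8.6 − 4.7 − 4.0 − 7.0) / 8 = 1.7000%
Σ(R_i − R̄_i)(R_m − R̄_m) = 192.1000  ⇒  Cov = 192.1000 / 8 = 24.0125
Σ(R_m − R̄_m)² = 374.9000  ⇒  Var(R_m) = 374.9000 / 8 = 46.8625
β = Cov / Var(R_m) = 24.0125 / 46.8625 = 0.5124
E(R) = R_f + β × MRP = 1.77% + 0.5124 × 7.35% = 5.54%

5.54%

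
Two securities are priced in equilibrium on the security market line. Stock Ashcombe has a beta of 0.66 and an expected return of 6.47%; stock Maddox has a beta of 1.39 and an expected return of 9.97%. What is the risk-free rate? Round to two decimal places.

3.31%

Both satisfy E(R) = R_f + β·MRP, so the slope of the SML is
MRP = (9.97% − 6.47%) / (1.39 − 0.66) = 3.50% / 0.73 = 4.7945%
R_f = E(R_Ashcombe) − β_Ashcombe·MRP = 6.47% − 0.66 × 4.7945% = 3.3056%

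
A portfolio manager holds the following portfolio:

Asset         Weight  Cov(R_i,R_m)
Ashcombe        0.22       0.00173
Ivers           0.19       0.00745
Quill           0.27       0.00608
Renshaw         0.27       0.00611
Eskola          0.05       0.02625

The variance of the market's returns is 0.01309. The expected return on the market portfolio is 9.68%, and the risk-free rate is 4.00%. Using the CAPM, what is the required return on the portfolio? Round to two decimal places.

β_Ashcombe = 0.00173 / 0.01309 = 0.1322
β_Ivers = 0.00745 / 0.01309 = 0.5691
β_Quill = 0.00608 / 0.01309 = 0.4645
β_Renshaw = 0.00611 / 0.01309 = 0.4668
β_Eskola = 0.02625 / 0.01309 = 2.0053
β_P = Σ w_i β_i = 0.22×0.1322 + 0.19×0.5691 + 0.27×0.4645 + 0.27×0.4668 + 0.05×2.0053 = 0.4889
MRP = 9.68% − 4.00% = 5.68%
E(R_P) = R_f + β_P × MRP = 4.00% + 0.4889 × 5.68% = 6.78%

6.78%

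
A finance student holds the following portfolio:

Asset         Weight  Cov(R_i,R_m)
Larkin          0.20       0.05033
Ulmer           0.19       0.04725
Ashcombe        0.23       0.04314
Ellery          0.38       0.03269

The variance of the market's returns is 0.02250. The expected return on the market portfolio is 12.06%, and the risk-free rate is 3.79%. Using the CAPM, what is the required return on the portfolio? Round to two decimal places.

19.00%

β_Larkin = 0.05033 / 0.02250 = 2.2369
β_Ulmer = 0.04725 / 0.02250 = 2.1000
β_Ashcombe = 0.04314 / 0.02250 = 1.9173
β_Ellery = 0.03269 / 0.02250 = 1.4529
β_P = Σ w_i β_i = 0.20×2.2369 + 0.19×2.1000 + 0.23×1.9173 + 0.38×1.4529 = 1.8395
MRP = 12.06% − 3.79% = 8.27%
E(R_P) = R_f + β_P × MRP = 3.79% + 1.8395 × 8.27% = 19.00%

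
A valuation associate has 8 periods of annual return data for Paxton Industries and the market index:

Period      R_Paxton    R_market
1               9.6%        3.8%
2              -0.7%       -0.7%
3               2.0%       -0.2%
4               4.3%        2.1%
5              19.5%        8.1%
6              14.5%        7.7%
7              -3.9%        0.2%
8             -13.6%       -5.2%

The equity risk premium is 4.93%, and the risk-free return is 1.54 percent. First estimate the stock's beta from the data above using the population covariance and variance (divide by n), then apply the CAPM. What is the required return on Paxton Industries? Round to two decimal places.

12.89%

Mean R_i = (9.6 − 0.7 + 2.0 + 4.3 + 19.5 + 14.5 − 3.9 − 13.6) / 8 = 3.9625%
Mean R_m = (3.8 − 0.7 − 0.2 + 2.1 + 8.1 + 7.7 + 0.2 − 5.2) / 8 = 1.9750%
Σ(R_i − R̄_i)(R_m − R̄_m) = 322.5325  ⇒  Cov = 322.5325 / 8 = 40.3166
Σ(R_m − R̄_m)² = 140.1550  ⇒  Var(R_m) = 140.1550 / 8 = 17.5194
β = Cov / Var(R_m) = 40.3166 / 17.5194 = 2.3013
E(R) = R_f + β × MRP = 1.54% + 2.3013 × 4.93% = 12.89%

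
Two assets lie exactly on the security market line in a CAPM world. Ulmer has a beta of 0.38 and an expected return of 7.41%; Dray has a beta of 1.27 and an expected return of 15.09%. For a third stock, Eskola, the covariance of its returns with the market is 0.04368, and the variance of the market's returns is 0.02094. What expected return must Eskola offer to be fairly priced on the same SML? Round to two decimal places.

22.13%

MRP = (15.09% − 7.41%) / (1.27 − 0.38) = 8.6292%
R_f = 7.41% − 0.38 × 8.6292% = 4.1309%
β_Eskola = Cov / Var(R_m) = 0.04368 / 0.02094 = 2.0860
E(R_Eskola) = R_f + β × MRP = 4.1309% + 2.0860 × 8.6292% = 22.13%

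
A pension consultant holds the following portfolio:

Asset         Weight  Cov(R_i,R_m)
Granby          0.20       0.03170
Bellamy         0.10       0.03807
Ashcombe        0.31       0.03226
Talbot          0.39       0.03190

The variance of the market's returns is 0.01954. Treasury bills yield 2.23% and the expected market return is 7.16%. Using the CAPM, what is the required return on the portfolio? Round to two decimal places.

β_Granby = 0.03170 / 0.01954 = 1.6223
β_Bellamy = 0.03807 / 0.01954 = 1.9483
β_Ashcombe = 0.03226 / 0.01954 = 1.6510
β_Talbot = 0.03190 / 0.01954 = 1.6325
β_P = Σ w_i β_i = 0.20×1.6223 + 0.10×1.9483 + 0.31×1.6510 + 0.39×1.6325 = 1.6678
MRP = 7.16% − 2.23% = 4.93%
E(R_P) = R_f + β_P × MRP = 2.23% + 1.6678 × 4.93% = 10.45%

10.45%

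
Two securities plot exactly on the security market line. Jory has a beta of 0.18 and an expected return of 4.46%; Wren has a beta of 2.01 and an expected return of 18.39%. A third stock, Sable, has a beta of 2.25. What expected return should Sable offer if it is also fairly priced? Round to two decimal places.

20.22%

MRP (SML slope) = (18.39% − 4.46%) / (2.01 − 0.18) = 13.93% / 1.83 = 7.6120%
R_f (intercept) = 4.46% − 0.18 × 7.6120% = 3.0898%
E(R_Sable) = R_f + β × MRP = 3.0898% + 2.25 × 7.6120% = 20.22%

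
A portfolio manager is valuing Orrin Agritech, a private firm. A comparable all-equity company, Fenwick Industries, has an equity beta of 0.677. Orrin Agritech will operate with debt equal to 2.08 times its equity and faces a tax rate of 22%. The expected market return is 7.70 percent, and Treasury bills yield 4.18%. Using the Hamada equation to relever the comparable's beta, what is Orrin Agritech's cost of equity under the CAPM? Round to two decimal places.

10.43%

β_L = β_U × [1 + (1 − t)(D/E)] = 0.677 × [1 + (1 − 0.22) × 2.08]
    = 0.677 × [1 + 0.78 × 2.08] = 0.677 × 2.6224 = 1.7754
MRP = 7.70% − 4.18% = 3.52%
E(R) = R_f + β_L × MRP = 4.18% + 1.7754 × 3.52% = 10.43%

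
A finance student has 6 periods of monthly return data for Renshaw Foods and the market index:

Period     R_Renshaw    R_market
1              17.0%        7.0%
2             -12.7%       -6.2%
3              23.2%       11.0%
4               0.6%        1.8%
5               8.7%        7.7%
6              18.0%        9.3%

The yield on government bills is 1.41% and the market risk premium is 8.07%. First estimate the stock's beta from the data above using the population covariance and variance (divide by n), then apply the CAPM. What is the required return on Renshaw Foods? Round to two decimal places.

17.80%

Mean R_i = (17.0 − 12.7 + 23.2 + 0.6 + 8.7 + 18.0) / 6 = 9.1333%
Mean R_m = (7.0 − 6.2 + 11.0 + 1.8 + 7.7 + 9.3) / 6 = 5.1000%
Σ(R_i − R̄_i)(R_m − R̄_m) = 408.9300  ⇒  Cov = 408.9300 / 6 = 68.1550
Σ(R_m − R̄_m)² = 201.4000  ⇒  Var(R_m) = 201.4000 / 6 = 33.5667
β = Cov / Var(R_m) = 68.1550 / 33.5667 = 2.0304
E(R) = R_f + β × MRP = 1.41% + 2.0304 × 8.07% = 17.80%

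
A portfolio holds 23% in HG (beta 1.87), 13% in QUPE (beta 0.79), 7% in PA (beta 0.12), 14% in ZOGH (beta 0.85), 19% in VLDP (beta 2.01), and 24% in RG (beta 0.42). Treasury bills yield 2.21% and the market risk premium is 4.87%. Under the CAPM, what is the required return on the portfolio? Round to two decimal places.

β_P = Σ w_i β_i = 0.23×1.87 + 0.13×0.79 + 0.07×0.12 + 0.14×0.85 + 0.19×2.01 + 0.24×0.42 = 1.1429
E(R_P) = R_f + β_P × MRP = 2.21% + 1.1429 × 4.87% = 7.78%

7.78%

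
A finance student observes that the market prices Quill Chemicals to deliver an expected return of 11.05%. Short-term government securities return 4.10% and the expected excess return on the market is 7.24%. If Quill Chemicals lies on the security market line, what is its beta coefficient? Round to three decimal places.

0.960

β = (E(R) − R_f) / MRP = (11.05% − 4.10%) / 7.24% = 6.95% / 7.24% = 0.960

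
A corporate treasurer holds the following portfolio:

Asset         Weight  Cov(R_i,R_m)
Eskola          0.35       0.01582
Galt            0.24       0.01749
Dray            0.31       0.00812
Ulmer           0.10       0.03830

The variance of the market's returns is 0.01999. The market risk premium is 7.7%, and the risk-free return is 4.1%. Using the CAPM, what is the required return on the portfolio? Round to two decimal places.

10.29%

β_Eskola = 0.01582 / 0.01999 = 0.7914
β_Galt = 0.01749 / 0.01999 = 0.8749
β_Dray = 0.00812 / 0.01999 = 0.4062
β_Ulmer = 0.03830 / 0.01999 = 1.9160
β_P = Σ w_i β_i = 0.35×0.7914 + 0.24×0.8749 + 0.31×0.4062 + 0.10×1.9160 = 0.8045
E(R_P) = R_f + β_P × MRP = 4.1% + 0.8045 × 7.7% = 10.29%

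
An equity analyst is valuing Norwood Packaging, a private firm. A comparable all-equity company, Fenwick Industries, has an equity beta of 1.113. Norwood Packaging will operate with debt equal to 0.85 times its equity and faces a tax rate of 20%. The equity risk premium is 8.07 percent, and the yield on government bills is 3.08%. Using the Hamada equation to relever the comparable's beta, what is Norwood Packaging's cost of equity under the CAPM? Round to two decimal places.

β_L = β_U × [1 + (1 − t)(D/E)] = 1.113 × [1 + (1 − 0.20) × 0.85]
    = 1.113 × [1 + 0.80 × 0.85] = 1.113 × 1.6800 = 1.8698
E(R) = R_f + β_L × MRP = 3.08% + 1.8698 × 8.07% = 18.17%

18.17%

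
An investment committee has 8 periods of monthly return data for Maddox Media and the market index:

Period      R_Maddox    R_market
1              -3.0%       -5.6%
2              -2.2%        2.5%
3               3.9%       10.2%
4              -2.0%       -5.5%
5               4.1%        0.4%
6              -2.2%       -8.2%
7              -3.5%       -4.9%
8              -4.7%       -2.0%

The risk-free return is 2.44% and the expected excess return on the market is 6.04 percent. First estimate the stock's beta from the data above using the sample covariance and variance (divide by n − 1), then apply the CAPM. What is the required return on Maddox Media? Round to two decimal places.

4.71%

Mean R_i = (-3.0 − 2.2 + 3.9 − 2.0 + 4.1 − 2.2 − 3.5 − 4.7) / 8 = -1.2000%
Mean R_m = (-5.6 + 2.5 + 10.2 − 5.5 + 0.4 − 8.2 − 4.9 − 2.0) / 8 = -1.6375%
Σ(R_i − R̄_i)(R_m − R̄_m) = 92.5900  ⇒  Cov = 92.5900 / 7 = 13.2271
Σ(R_m − R̄_m)² = 245.8588  ⇒  Var(R_m) = 245.8588 / 7 = 35.1227
β = Cov / Var(R_m) = 13.2271 / 35.1227 = 0.3766
E(R) = R_f + β × MRP = 2.44% + 0.3766 × 6.04% = 4.71%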